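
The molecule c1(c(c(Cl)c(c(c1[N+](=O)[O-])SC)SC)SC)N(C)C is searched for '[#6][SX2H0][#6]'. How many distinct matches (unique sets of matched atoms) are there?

3

[#6][SX2H0][#6] is the SMARTS for a thioether: an aliphatic sulfur bridging two carbons with no H on the sulfur.
The molecule carries 3 separate instances of a methylthio ether (-SCH3) meeting every constraint; each maps to a distinct set of atoms, giving 3 matches.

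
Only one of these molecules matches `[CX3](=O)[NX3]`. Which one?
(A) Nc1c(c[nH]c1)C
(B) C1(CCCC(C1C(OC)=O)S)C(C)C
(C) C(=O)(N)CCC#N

C

[CX3](=O)[NX3] describes a carbonyl carbon bonded to a trivalent nitrogen (an amide).
(A) has a primary amino group (-NH2) but the -NH2 is not attached to a carbonyl carbon.
(B) has a methyl-ester group (-C(=O)OCH3) but the carbonyl is bonded to O, not to an NX3 nitrogen.
(C) contains a primary amide (-C(=O)NH2), which satisfies every atom and bond constraint.
So the answer is (C).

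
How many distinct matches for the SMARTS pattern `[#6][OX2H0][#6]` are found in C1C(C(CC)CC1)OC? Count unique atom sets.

1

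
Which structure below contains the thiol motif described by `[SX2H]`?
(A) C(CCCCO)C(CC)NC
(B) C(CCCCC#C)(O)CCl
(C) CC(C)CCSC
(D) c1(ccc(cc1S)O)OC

[SX2H] describes an aliphatic sulfur with two connections, one being H (a thiol).
(A) has a hydroxyl group (-OH) but it is an -OH, not an -SH.
(B) has a hydroxyl group (-OH) but it is an -OH, not an -SH.
(C) has a methylthio ether (-SCH3) but the sulfur has H0 (bonded to two carbons), not H1.
(D) contains a thiol (-SH), which satisfies every atom and bond constraint.
So the answer is (D).

D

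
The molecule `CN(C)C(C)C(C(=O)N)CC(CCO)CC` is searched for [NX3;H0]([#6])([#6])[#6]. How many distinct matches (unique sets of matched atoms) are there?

[NX3;H0]([#6])([#6])[#6] is the SMARTS for a tertiary amine: a trivalent nitrogen with no H, bonded to three carbons.
Exactly one fragment in the molecule meets all constraints, giving 1 match.

1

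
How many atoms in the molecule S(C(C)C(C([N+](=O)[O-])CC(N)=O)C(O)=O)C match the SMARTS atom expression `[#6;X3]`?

2

Check the 16 heavy atoms by environment: 6× C (X4) → no; 1× N (charge +1, X3) → no; 1× O (charge -1, X1) → no; 3× O (X1) → no; 1× S (X2) → no; 2× C (X3) → match; 1× N (X3) → no; 1× O (X2) → no.
That gives 2 matching atoms.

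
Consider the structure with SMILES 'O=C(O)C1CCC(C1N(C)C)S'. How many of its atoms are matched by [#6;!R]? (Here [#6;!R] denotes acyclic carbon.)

The query [#6;!R] means: carbon not in any ring.
Check the 12 heavy atoms by environment: 5× C (in 5-ring) → no; 1× N (acyclic) → no; 3× C (acyclic) → match; 2× O (acyclic) → no; 1× S (acyclic) → no.
That gives 3 matching atoms.

3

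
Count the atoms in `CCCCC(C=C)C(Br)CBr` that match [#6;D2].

5

Check the 11 heavy atoms by environment: 2× C (D1) → no; 5× C (D2) → match; 2× C (D3) → no; 2× Br (D1) → no.
That gives 5 matching atoms.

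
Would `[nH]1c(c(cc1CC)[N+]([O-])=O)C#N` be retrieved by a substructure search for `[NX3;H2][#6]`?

The pattern [NX3;H2][#6] describes a trivalent nitrogen with two H attached to carbon — a primary amine.
The closest candidate here is a nitrile (-C#N), but the nitrogen is NX1 (triple-bonded), not NX3 with two H. No other fragment satisfies the full query, so there is no match.

No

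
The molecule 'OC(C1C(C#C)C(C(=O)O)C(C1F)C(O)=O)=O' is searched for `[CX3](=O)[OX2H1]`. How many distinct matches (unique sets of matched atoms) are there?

3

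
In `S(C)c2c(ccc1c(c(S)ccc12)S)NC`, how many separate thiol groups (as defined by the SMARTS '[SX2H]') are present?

2

[SX2H] is the SMARTS for a thiol: an aliphatic sulfur with two connections, one being H.
The molecule carries 2 separate instances of a thiol (-SH) meeting every constraint; each maps to a distinct set of atoms, giving 2 matches.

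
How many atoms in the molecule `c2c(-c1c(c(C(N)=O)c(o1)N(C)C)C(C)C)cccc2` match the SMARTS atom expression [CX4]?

5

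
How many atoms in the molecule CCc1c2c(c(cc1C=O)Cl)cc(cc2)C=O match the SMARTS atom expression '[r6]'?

10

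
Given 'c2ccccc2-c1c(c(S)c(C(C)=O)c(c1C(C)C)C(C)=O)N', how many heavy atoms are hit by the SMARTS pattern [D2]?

5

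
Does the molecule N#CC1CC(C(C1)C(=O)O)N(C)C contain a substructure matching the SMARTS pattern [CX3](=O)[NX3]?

The pattern [CX3](=O)[NX3] describes a carbonyl carbon bonded to a trivalent nitrogen — an amide.
The closest candidate here is a carboxylic acid group (-C(=O)OH), but the carbonyl is bonded to O, not to an NX3 nitrogen. No other fragment satisfies the full query, so there is no match.

No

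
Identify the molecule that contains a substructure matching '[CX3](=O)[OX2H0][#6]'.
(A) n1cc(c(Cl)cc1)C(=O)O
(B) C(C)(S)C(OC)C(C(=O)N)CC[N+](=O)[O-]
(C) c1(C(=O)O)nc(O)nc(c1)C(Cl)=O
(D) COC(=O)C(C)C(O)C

[CX3](=O)[OX2H0][#6] describes a carbonyl carbon bonded to an oxygen that is itself bonded to carbon (no H on that O) (an ester).
(A) has a carboxylic acid group (-C(=O)OH) but the singly-bonded O carries H (OX2H1, not H0).
(B) has a methoxy ether (-OCH3) but the ether oxygen is not adjacent to a C=O carbon.
(C) has a carboxylic acid group (-C(=O)OH) but the singly-bonded O carries H (OX2H1, not H0).
(D) contains a methyl-ester group (-C(=O)OCH3), which satisfies every atom and bond constraint.
So the answer is (D).

D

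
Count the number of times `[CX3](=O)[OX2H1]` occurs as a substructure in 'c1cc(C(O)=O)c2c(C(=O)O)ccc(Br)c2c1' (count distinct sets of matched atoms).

2

[CX3](=O)[OX2H1] is the SMARTS for a carboxylic acid: an sp2 carbon double-bonded to O and single-bonded to an -OH oxygen.
The molecule carries 2 separate instances of a carboxylic acid group (-C(=O)OH) meeting every constraint; each maps to a distinct set of atoms, giving 2 matches.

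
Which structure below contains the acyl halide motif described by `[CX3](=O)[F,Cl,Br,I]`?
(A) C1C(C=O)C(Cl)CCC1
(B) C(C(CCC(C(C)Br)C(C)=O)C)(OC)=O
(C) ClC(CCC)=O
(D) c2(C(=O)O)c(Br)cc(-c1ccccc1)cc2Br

C

[CX3](=O)[F,Cl,Br,I] describes a carbonyl carbon bonded to a halogen (an acyl halide).
(A) has a chloro substituent but the Cl is not on a carbonyl carbon.
(B) has a methyl-ester group (-C(=O)OCH3) but the carbonyl is bonded to -O-C, not to a halogen.
(C) contains an acyl chloride (-C(=O)Cl), which satisfies every atom and bond constraint.
(D) has a carboxylic acid group (-C(=O)OH) but the carbonyl is bonded to -OH, not to a halogen.
So the answer is (C).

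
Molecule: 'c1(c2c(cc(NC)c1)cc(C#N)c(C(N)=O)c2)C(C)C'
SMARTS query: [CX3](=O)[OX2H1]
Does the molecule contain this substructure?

The pattern [CX3](=O)[OX2H1] describes an sp2 carbon double-bonded to O and single-bonded to an -OH oxygen — a carboxylic acid.
The closest candidate here is a primary amide (-C(=O)NH2), but the carbonyl is bonded to N, not to an -OH oxygen. No other fragment satisfies the full query, so there is no match.

No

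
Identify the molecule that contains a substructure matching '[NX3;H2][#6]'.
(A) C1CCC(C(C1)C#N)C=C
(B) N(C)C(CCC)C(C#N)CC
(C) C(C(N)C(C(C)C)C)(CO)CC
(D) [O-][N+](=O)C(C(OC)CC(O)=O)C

C

[NX3;H2][#6] describes a trivalent nitrogen with two H attached to carbon (a primary amine).
(A) has a nitrile (-C#N) but the nitrogen is NX1 (triple-bonded), not NX3 with two H.
(B) has a nitrile (-C#N) but the nitrogen is NX1 (triple-bonded), not NX3 with two H.
(C) contains a primary amino group (-NH2), which satisfies every atom and bond constraint.
(D) has a nitro group (-[N+](=O)[O-]) but the nitrogen is [N+] with no H, not NX3H2.
So the answer is (C).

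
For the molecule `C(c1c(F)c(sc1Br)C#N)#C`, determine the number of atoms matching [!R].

The query [!R] means: !R matches any atom not in a ring.
Check the 11 heavy atoms by environment: 1× s (aromatic, in 5-ring) → no; 4× c (aromatic, in 5-ring) → no; 1× Br (acyclic) → match; 3× C (acyclic) → match; 1× F (acyclic) → match; 1× N (acyclic) → match.
Summing the matching environments: 1 + 3 + 1 + 1 = 6 matching atoms.

6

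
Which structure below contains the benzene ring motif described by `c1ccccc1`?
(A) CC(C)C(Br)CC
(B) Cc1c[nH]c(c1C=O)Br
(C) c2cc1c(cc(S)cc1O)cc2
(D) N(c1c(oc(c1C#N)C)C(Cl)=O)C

C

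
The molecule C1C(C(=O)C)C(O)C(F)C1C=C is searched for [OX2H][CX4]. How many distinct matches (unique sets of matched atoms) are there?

1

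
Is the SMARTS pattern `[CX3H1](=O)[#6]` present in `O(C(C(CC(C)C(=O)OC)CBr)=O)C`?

The pattern [CX3H1](=O)[#6] describes an sp2 carbon with one H, double-bonded to O and single-bonded to carbon — an aldehyde.
The closest candidate here is a methyl-ester group (-C(=O)OCH3), but the carbonyl carbon has H0, not H1. No other fragment satisfies the full query, so there is no match.

No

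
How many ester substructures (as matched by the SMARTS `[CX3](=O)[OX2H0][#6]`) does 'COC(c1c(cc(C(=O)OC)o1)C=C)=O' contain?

2

[CX3](=O)[OX2H0][#6] is the SMARTS for an ester: a carbonyl carbon bonded to an oxygen that is itself bonded to carbon (no H on that O).
The molecule carries 2 separate instances of a methyl-ester group (-C(=O)OCH3) meeting every constraint; each maps to a distinct set of atoms, giving 2 matches.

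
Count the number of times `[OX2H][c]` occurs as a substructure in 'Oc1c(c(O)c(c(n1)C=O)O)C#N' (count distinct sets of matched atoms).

[OX2H][c] is the SMARTS for a phenol: a hydroxyl oxygen attached to an aromatic carbon.
The molecule carries 3 separate instances of a hydroxyl group (-OH) meeting every constraint; each maps to a distinct set of atoms, giving 3 matches.

3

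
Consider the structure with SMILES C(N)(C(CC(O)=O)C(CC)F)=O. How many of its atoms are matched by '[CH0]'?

The query [CH0] means: aliphatic carbon with no attached hydrogen.
Check the 12 heavy atoms by environment: 2× C (H2) → no; 2× C (H1) → no; 1× F (H0) → no; 2× C (H0) → match; 2× O (H0) → no; 1× O (H1) → no; 1× N (H2) → no; 1× C (H3) → no.
That gives 2 matching atoms.

2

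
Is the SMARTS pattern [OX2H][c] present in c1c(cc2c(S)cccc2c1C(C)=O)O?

The pattern [OX2H][c] describes a hydroxyl oxygen attached to an aromatic carbon — a phenol.
The molecule carries a hydroxyl group (-OH), whose atoms satisfy every constraint of the query, so the pattern matches.

Yes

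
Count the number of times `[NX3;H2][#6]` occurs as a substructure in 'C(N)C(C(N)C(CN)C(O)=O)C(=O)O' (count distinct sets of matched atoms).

3

[NX3;H2][#6] is the SMARTS for a primary amine: a trivalent nitrogen with two H attached to carbon.
The molecule carries 3 separate instances of a primary amino group (-NH2) meeting every constraint; each maps to a distinct set of atoms, giving 3 matches.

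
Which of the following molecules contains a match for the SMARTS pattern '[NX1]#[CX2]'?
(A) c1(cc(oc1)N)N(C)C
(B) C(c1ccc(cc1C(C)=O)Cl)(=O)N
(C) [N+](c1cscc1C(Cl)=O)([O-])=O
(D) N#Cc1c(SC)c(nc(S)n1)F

[NX1]#[CX2] describes a nitrogen triple-bonded to a two-connected carbon (a nitrile).
(A) has a primary amino group (-NH2) but the nitrogen is NX3 (three connections), not NX1 triple-bonded.
(B) has a primary amide (-C(=O)NH2) but the nitrogen is NX3, not NX1.
(C) has a nitro group (-[N+](=O)[O-]) but there is no C#N triple bond.
(D) contains a nitrile (-C#N), which satisfies every atom and bond constraint.
So the answer is (D).

D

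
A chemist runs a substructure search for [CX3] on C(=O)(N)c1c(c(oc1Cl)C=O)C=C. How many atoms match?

The query [CX3] means: C with X3: aliphatic carbon with exactly 3 total connections.
Check the 13 heavy atoms by environment: 1× o (aromatic, X2) → no; 4× c (aromatic, X3) → no; 4× C (X3) → match; 2× O (X1) → no; 1× N (X3) → no; 1× Cl (X1) → no.
That gives 4 matching atoms.

4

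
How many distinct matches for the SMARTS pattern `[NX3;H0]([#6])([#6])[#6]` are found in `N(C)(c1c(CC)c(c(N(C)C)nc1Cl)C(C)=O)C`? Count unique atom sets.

2

[NX3;H0]([#6])([#6])[#6] is the SMARTS for a tertiary amine: a trivalent nitrogen with no H, bonded to three carbons.
The molecule carries 2 separate instances of a dimethylamino group (-N(CH3)2) meeting every constraint; each maps to a distinct set of atoms, giving 2 matches.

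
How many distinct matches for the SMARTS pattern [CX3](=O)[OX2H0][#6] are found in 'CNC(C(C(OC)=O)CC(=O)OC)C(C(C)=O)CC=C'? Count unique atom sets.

2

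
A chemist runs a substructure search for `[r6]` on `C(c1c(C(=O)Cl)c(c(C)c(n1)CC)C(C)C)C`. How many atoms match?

6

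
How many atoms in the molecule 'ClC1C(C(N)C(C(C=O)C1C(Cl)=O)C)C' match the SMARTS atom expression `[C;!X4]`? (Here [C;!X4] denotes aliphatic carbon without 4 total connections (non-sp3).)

2

The query [C;!X4] means: aliphatic carbon that does not have four total connections.
Check the 15 heavy atoms by environment: 8× C (X4) → no; 2× C (X3) → match; 2× O (X1) → no; 1× N (X3) → no; 2× Cl (X1) → no.
That gives 2 matching atoms.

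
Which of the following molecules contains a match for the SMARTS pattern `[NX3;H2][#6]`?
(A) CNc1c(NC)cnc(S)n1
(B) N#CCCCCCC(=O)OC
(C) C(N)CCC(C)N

C

[NX3;H2][#6] describes a trivalent nitrogen with two H attached to carbon (a primary amine).
(A) has an N-methylamino group (-NHCH3) but the nitrogen bears two carbons and only one H (H1), not H2.
(B) has a nitrile (-C#N) but the nitrogen is NX1 (triple-bonded), not NX3 with two H.
(C) contains a primary amino group (-NH2), which satisfies every atom and bond constraint.
So the answer is (C).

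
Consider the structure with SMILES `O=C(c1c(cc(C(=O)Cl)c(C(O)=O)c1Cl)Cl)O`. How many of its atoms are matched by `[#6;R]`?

6

Check the 17 heavy atoms by environment: 6× c (aromatic, in 6-ring) → match; 3× C (acyclic) → no; 5× O (acyclic) → no; 3× Cl (acyclic) → no.
That gives 6 matching atoms.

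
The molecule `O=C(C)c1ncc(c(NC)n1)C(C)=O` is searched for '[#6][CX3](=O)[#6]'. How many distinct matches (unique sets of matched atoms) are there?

2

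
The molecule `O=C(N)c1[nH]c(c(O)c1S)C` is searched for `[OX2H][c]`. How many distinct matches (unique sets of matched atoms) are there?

1

[OX2H][c] is the SMARTS for a phenol: a hydroxyl oxygen attached to an aromatic carbon.
Exactly one fragment in the molecule meets all constraints, giving 1 match.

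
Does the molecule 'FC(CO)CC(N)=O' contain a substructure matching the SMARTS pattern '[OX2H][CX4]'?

Yes

The pattern [OX2H][CX4] describes a hydroxyl oxygen bound to an sp3 (X4) carbon — an aliphatic alcohol.
The molecule carries a hydroxyl group (-OH), whose atoms satisfy every constraint of the query, so the pattern matches.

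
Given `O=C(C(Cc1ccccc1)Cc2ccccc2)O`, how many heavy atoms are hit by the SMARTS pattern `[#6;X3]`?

13

The query [#6;X3] means: any carbon (aromatic or not) with three total connections.
Check the 18 heavy atoms by environment: 3× C (X4) → no; 12× c (aromatic, X3) → match; 1× C (X3) → match; 1× O (X1) → no; 1× O (X2) → no.
Summing the matching environments: 12 + 1 = 13 matching atoms.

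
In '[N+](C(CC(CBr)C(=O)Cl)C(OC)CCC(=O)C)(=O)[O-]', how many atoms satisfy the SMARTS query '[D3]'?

6

The query [D3] means: atom with exactly three heavy-atom neighbours.
Check the 19 heavy atoms by environment: 4× C (D2) → no; 5× C (D3) → match; 1× Br (D1) → no; 1× O (D2) → no; 2× C (D1) → no; 1× N (charge +1, D3) → match; 1× O (charge -1, D1) → no; 3× O (D1) → no; 1× Cl (D1) → no.
Summing the matching environments: 5 + 1 = 6 matching atoms.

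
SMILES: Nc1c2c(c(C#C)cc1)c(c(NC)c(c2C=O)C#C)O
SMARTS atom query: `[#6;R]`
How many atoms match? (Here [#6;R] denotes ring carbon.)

The query [#6;R] means: carbon that is part of a ring.
Check the 20 heavy atoms by environment: 10× c (aromatic, in 6-ring) → match; 6× C (acyclic) → no; 2× O (acyclic) → no; 2× N (acyclic) → no.
That gives 10 matching atoms.

10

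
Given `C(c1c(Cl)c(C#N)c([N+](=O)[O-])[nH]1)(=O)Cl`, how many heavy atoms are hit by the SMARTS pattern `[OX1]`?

3

Check the 14 heavy atoms by environment: 1× n (aromatic, X3) → no; 4× c (aromatic, X3) → no; 2× Cl (X1) → no; 1× N (charge +1, X3) → no; 1× O (charge -1, X1) → match; 2× O (X1) → match; 1× C (X3) → no; 1× C (X2) → no; 1× N (X1) → no.
Summing the matching environments: 1 + 2 = 3 matching atoms.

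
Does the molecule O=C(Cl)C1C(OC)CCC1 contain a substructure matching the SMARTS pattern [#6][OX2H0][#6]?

Yes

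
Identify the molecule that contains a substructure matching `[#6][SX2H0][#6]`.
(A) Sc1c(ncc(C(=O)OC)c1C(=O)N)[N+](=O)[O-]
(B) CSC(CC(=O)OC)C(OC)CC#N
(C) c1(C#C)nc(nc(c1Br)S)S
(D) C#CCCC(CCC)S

[#6][SX2H0][#6] describes an aliphatic sulfur bridging two carbons with no H on the sulfur (a thioether).
(A) has a thiol (-SH) but the sulfur has H1, not H0 bridging two carbons.
(B) contains a methylthio ether (-SCH3), which satisfies every atom and bond constraint.
(C) has a thiol (-SH) but the sulfur has H1, not H0 bridging two carbons.
(D) has a thiol (-SH) but the sulfur has H1, not H0 bridging two carbons.
So the answer is (B).

B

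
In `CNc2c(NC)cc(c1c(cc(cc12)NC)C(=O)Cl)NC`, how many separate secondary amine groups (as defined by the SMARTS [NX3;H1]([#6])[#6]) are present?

4

[NX3;H1]([#6])[#6] is the SMARTS for a secondary amine: a trivalent nitrogen with one H, bonded to two carbons.
The molecule carries 4 separate instances of an N-methylamino group (-NHCH3) meeting every constraint; each maps to a distinct set of atoms, giving 4 matches.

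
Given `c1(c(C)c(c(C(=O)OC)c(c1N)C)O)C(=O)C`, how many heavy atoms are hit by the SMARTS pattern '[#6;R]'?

6

The query [#6;R] means: carbon that is part of a ring.
Check the 17 heavy atoms by environment: 6× c (aromatic, in 6-ring) → match; 6× C (acyclic) → no; 4× O (acyclic) → no; 1× N (acyclic) → no.
That gives 6 matching atoms.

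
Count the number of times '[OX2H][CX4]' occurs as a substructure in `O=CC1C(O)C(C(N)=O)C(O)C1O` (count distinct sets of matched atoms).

3

[OX2H][CX4] is the SMARTS for an aliphatic alcohol: a hydroxyl oxygen bound to an sp3 (X4) carbon.
The molecule carries 3 separate instances of a hydroxyl group (-OH) meeting every constraint; each maps to a distinct set of atoms, giving 3 matches.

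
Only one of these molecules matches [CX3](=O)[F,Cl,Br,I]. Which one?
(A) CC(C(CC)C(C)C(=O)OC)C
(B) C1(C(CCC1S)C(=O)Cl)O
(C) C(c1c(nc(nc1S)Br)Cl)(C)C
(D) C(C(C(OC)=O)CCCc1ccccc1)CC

[CX3](=O)[F,Cl,Br,I] describes a carbonyl carbon bonded to a halogen (an acyl halide).
(A) has a methyl-ester group (-C(=O)OCH3) but the carbonyl is bonded to -O-C, not to a halogen.
(B) contains an acyl chloride (-C(=O)Cl), which satisfies every atom and bond constraint.
(C) has a chloro substituent but the Cl is not on a carbonyl carbon.
(D) has a methyl-ester group (-C(=O)OCH3) but the carbonyl is bonded to -O-C, not to a halogen.
So the answer is (B).

B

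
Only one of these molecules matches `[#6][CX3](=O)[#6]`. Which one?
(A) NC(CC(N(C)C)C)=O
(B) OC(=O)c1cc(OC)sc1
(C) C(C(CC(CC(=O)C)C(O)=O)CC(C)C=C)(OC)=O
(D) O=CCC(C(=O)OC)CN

[#6][CX3](=O)[#6] describes a carbonyl carbon (no H) flanked by two carbons (a ketone).
(A) has a primary amide (-C(=O)NH2) but one neighbour of the carbonyl carbon is N, not C.
(B) has a carboxylic acid group (-C(=O)OH) but one neighbour of the carbonyl carbon is O, not C.
(C) contains an acetyl/ketone group (-C(=O)CH3), which satisfies every atom and bond constraint.
(D) has an aldehyde (-CHO) but the carbonyl carbon has H1, so it is not flanked by two carbons.
So the answer is (C).

C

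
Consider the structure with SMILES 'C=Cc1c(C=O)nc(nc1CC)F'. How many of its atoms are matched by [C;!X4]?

3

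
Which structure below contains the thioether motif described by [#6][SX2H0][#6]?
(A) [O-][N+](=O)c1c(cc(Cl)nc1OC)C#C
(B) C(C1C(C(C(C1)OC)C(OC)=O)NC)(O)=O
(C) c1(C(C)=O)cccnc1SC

[#6][SX2H0][#6] describes an aliphatic sulfur bridging two carbons with no H on the sulfur (a thioether).
(A) has a methoxy ether (-OCH3) but the bridging atom is O, not S.
(B) has a methoxy ether (-OCH3) but the bridging atom is O, not S.
(C) contains a methylthio ether (-SCH3), which satisfies every atom and bond constraint.
So the answer is (C).

C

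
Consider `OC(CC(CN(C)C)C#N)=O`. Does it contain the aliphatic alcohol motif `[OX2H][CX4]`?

The pattern [OX2H][CX4] describes a hydroxyl oxygen bound to an sp3 (X4) carbon — an aliphatic alcohol.
The closest candidate here is a carboxylic acid group (-C(=O)OH), but the -OH is on a CX3 carbonyl carbon, not a CX4 carbon. No other fragment satisfies the full query, so there is no match.

No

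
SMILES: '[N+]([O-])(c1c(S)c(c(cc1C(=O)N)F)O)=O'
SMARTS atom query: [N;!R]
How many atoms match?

2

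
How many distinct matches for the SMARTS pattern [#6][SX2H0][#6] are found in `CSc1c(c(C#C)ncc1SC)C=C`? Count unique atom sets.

[#6][SX2H0][#6] is the SMARTS for a thioether: an aliphatic sulfur bridging two carbons with no H on the sulfur.
The molecule carries 2 separate instances of a methylthio ether (-SCH3) meeting every constraint; each maps to a distinct set of atoms, giving 2 matches.

2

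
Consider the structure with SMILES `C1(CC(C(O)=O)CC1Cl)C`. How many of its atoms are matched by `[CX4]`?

6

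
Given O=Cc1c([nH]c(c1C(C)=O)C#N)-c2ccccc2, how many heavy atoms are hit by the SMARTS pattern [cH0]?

5

The query [cH0] means: aromatic carbon with no attached hydrogen (substituted or ring-fusion).
Check the 18 heavy atoms by environment: 1× n (aromatic, H1) → no; 5× c (aromatic, H0) → match; 2× C (H0) → no; 1× N (H0) → no; 1× C (H1) → no; 2× O (H0) → no; 5× c (aromatic, H1) → no; 1× C (H3) → no.
That gives 5 matching atoms.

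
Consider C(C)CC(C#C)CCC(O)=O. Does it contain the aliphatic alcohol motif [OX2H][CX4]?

No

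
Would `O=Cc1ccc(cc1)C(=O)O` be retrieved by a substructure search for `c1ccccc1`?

Yes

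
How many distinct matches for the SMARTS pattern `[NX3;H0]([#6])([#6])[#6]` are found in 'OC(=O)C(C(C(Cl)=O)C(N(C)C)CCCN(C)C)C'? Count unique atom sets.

[NX3;H0]([#6])([#6])[#6] is the SMARTS for a tertiary amine: a trivalent nitrogen with no H, bonded to three carbons.
The molecule carries 2 separate instances of a dimethylamino group (-N(CH3)2) meeting every constraint; each maps to a distinct set of atoms, giving 2 matches.

2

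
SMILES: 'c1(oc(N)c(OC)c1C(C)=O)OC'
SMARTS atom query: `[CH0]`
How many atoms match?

The query [CH0] means: aliphatic carbon with no attached hydrogen.
Check the 13 heavy atoms by environment: 1× o (aromatic, H0) → no; 4× c (aromatic, H0) → no; 3× O (H0) → no; 3× C (H3) → no; 1× C (H0) → match; 1× N (H2) → no.
That gives 1 matching atom.

1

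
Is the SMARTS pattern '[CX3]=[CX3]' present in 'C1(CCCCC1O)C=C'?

Yes

The pattern [CX3]=[CX3] describes a non-aromatic C=C double bond between two sp2 carbons — an alkene.
The molecule carries a vinyl group (-CH=CH2), whose atoms satisfy every constraint of the query, so the pattern matches.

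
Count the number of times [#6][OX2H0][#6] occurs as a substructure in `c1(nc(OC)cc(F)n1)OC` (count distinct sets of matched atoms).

2

[#6][OX2H0][#6] is the SMARTS for an ether: an aliphatic oxygen bridging two carbons with no H on the oxygen.
The molecule carries 2 separate instances of a methoxy ether (-OCH3) meeting every constraint; each maps to a distinct set of atoms, giving 2 matches.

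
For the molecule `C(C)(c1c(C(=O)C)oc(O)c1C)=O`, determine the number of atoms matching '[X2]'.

2

The query [X2] means: any atom with exactly two total connections (bonds + H).
Check the 13 heavy atoms by environment: 1× o (aromatic, X2) → match; 4× c (aromatic, X3) → no; 2× C (X3) → no; 2× O (X1) → no; 3× C (X4) → no; 1× O (X2) → match.
Summing the matching environments: 1 + 1 = 2 matching atoms.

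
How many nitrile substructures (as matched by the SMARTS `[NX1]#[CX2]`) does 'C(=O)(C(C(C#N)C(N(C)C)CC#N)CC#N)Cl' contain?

[NX1]#[CX2] is the SMARTS for a nitrile: a nitrogen triple-bonded to a two-connected carbon.
The molecule carries 3 separate instances of a nitrile (-C#N) meeting every constraint; each maps to a distinct set of atoms, giving 3 matches.

3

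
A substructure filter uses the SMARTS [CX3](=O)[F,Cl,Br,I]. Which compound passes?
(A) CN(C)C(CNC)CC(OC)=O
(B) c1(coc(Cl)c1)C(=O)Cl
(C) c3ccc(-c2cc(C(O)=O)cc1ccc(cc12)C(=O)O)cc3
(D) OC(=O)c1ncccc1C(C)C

[CX3](=O)[F,Cl,Br,I] describes a carbonyl carbon bonded to a halogen (an acyl halide).
(A) has a methyl-ester group (-C(=O)OCH3) but the carbonyl is bonded to -O-C, not to a halogen.
(B) contains an acyl chloride (-C(=O)Cl), which satisfies every atom and bond constraint.
(C) has a carboxylic acid group (-C(=O)OH) but the carbonyl is bonded to -OH, not to a halogen.
(D) has a carboxylic acid group (-C(=O)OH) but the carbonyl is bonded to -OH, not to a halogen.
So the answer is (B).

B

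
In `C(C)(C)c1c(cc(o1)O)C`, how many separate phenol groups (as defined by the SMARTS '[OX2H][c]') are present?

[OX2H][c] is the SMARTS for a phenol: a hydroxyl oxygen attached to an aromatic carbon.
Exactly one fragment in the molecule meets all constraints, giving 1 match.

1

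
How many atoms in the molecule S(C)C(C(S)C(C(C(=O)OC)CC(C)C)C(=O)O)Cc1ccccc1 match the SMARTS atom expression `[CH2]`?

2

The query [CH2] means: aliphatic carbon with exactly two hydrogens.
Check the 25 heavy atoms by environment: 2× C (H2) → match; 5× C (H1) → no; 2× C (H0) → no; 3× O (H0) → no; 1× O (H1) → no; 1× S (H1) → no; 1× c (aromatic, H0) → no; 5× c (aromatic, H1) → no; 4× C (H3) → no; 1× S (H0) → no.
That gives 2 matching atoms.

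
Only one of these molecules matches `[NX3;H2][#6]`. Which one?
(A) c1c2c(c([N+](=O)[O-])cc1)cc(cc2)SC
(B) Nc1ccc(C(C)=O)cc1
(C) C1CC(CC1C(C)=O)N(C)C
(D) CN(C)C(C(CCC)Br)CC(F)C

[NX3;H2][#6] describes a trivalent nitrogen with two H attached to carbon (a primary amine).
(A) has a nitro group (-[N+](=O)[O-]) but the nitrogen is [N+] with no H, not NX3H2.
(B) contains a primary amino group (-NH2), which satisfies every atom and bond constraint.
(C) has a dimethylamino group (-N(CH3)2) but the nitrogen has H0, not H2.
(D) has a dimethylamino group (-N(CH3)2) but the nitrogen has H0, not H2.
So the answer is (B).

B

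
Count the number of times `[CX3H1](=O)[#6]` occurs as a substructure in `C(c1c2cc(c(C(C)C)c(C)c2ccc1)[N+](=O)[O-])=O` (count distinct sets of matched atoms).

1

[CX3H1](=O)[#6] is the SMARTS for an aldehyde: an sp2 carbon with one H, double-bonded to O and single-bonded to carbon.
Exactly one fragment in the molecule meets all constraints, giving 1 match.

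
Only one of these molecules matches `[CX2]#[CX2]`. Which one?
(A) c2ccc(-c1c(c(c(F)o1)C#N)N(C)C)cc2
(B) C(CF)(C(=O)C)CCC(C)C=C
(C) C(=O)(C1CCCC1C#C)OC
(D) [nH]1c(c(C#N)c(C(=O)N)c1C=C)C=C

C

[CX2]#[CX2] describes a carbon-carbon triple bond (an alkyne).
(A) has a nitrile (-C#N) but the triple bond is C#N, not C#C.
(B) has a vinyl group (-CH=CH2) but the C=C is a double bond; both carbons are CX3, not CX2.
(C) contains an ethynyl group (-C#CH), which satisfies every atom and bond constraint.
(D) has a nitrile (-C#N) but the triple bond is C#N, not C#C.
So the answer is (C).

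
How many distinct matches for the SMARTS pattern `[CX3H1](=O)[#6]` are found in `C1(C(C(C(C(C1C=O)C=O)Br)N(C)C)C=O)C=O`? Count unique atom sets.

4

[CX3H1](=O)[#6] is the SMARTS for an aldehyde: an sp2 carbon with one H, double-bonded to O and single-bonded to carbon.
The molecule carries 4 separate instances of an aldehyde (-CHO) meeting every constraint; each maps to a distinct set of atoms, giving 4 matches.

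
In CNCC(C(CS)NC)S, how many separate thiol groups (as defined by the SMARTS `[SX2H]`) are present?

[SX2H] is the SMARTS for a thiol: an aliphatic sulfur with two connections, one being H.
The molecule carries 2 separate instances of a thiol (-SH) meeting every constraint; each maps to a distinct set of atoms, giving 2 matches.

2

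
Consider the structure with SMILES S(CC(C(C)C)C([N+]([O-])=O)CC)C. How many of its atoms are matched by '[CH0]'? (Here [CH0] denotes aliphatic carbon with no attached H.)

0

The query [CH0] means: aliphatic carbon with no attached hydrogen.
Check the 13 heavy atoms by environment: 2× C (H2) → no; 3× C (H1) → no; 4× C (H3) → no; 1× N (charge +1, H0) → no; 1× O (charge -1, H0) → no; 1× O (H0) → no; 1× S (H0) → no.
No environment satisfies the query, so 0 matching atoms.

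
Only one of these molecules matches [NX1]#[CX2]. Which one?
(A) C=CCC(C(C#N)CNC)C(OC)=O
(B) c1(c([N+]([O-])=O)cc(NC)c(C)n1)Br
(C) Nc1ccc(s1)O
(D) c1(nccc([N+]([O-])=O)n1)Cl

A

[NX1]#[CX2] describes a nitrogen triple-bonded to a two-connected carbon (a nitrile).
(A) contains a nitrile (-C#N), which satisfies every atom and bond constraint.
(B) has a nitro group (-[N+](=O)[O-]) but there is no C#N triple bond.
(C) has a primary amino group (-NH2) but the nitrogen is NX3 (three connections), not NX1 triple-bonded.
(D) has a nitro group (-[N+](=O)[O-]) but there is no C#N triple bond.
So the answer is (A).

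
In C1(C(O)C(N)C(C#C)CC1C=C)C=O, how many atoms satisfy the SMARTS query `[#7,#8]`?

3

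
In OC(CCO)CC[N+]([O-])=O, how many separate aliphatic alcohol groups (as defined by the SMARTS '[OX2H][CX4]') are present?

[OX2H][CX4] is the SMARTS for an aliphatic alcohol: a hydroxyl oxygen bound to an sp3 (X4) carbon.
The molecule carries 2 separate instances of a hydroxyl group (-OH) meeting every constraint; each maps to a distinct set of atoms, giving 2 matches.

2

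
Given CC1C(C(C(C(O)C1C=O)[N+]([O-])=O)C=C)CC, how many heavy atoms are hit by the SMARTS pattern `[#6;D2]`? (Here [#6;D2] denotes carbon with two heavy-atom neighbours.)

3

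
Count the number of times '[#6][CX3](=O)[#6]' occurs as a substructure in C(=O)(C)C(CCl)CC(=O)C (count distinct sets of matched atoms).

[#6][CX3](=O)[#6] is the SMARTS for a ketone: a carbonyl carbon (no H) flanked by two carbons.
The molecule carries 2 separate instances of an acetyl/ketone group (-C(=O)CH3) meeting every constraint; each maps to a distinct set of atoms, giving 2 matches.

2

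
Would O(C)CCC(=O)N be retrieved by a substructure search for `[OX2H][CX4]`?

No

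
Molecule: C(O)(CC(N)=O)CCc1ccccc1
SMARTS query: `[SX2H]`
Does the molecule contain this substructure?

No

The pattern [SX2H] describes an aliphatic sulfur with two connections, one being H — a thiol.
The closest candidate here is a hydroxyl group (-OH), but it is an -OH, not an -SH. No other fragment satisfies the full query, so there is no match.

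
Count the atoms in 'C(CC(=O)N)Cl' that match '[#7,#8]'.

The query [#7,#8] means: nitrogen or oxygen (comma = OR).
Check the 6 heavy atoms by environment: 3× C → no; 1× Cl → no; 1× O → match; 1× N → match.
Summing the matching environments: 1 + 1 = 2 matching atoms.

2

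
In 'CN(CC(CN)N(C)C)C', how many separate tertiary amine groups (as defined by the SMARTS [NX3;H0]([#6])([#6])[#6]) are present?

2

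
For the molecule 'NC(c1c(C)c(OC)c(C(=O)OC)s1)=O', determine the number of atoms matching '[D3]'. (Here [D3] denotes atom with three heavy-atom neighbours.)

The query [D3] means: atom with exactly three heavy-atom neighbours.
Check the 15 heavy atoms by environment: 1× s (aromatic, D2) → no; 4× c (aromatic, D3) → match; 3× C (D1) → no; 2× O (D2) → no; 2× C (D3) → match; 2× O (D1) → no; 1× N (D1) → no.
Summing the matching environments: 4 + 2 = 6 matching atoms.

6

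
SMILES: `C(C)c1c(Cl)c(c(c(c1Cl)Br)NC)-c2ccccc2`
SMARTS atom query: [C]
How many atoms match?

3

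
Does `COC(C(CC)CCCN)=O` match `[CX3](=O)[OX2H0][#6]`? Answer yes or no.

The pattern [CX3](=O)[OX2H0][#6] describes a carbonyl carbon bonded to an oxygen that is itself bonded to carbon (no H on that O) — an ester.
The molecule carries a methyl-ester group (-C(=O)OCH3), whose atoms satisfy every constraint of the query, so the pattern matches.

Yes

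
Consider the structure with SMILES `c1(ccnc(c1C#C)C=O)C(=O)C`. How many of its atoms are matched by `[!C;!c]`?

3

Check the 13 heavy atoms by environment: 1× n (aromatic) → match; 5× c (aromatic) → no; 5× C → no; 2× O → match.
Summing the matching environments: 1 + 2 = 3 matching atoms.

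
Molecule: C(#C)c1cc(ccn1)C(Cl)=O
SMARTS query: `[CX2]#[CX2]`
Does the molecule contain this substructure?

The pattern [CX2]#[CX2] describes a carbon-carbon triple bond — an alkyne.
The molecule carries an ethynyl group (-C#CH), whose atoms satisfy every constraint of the query, so the pattern matches.

Yes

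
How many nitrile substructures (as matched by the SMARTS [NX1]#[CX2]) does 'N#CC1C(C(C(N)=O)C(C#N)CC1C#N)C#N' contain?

4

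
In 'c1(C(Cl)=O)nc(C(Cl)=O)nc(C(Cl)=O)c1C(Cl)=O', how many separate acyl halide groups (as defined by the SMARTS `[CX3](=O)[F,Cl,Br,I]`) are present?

4

[CX3](=O)[F,Cl,Br,I] is the SMARTS for an acyl halide: a carbonyl carbon bonded to a halogen.
The molecule carries 4 separate instances of an acyl chloride (-C(=O)Cl) meeting every constraint; each maps to a distinct set of atoms, giving 4 matches.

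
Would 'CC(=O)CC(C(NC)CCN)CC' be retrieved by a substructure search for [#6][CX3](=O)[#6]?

The pattern [#6][CX3](=O)[#6] describes a carbonyl carbon (no H) flanked by two carbons — a ketone.
The molecule carries an acetyl/ketone group (-C(=O)CH3), whose atoms satisfy every constraint of the query, so the pattern matches.

Yes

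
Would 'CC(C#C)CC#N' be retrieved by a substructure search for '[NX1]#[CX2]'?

Yes

The pattern [NX1]#[CX2] describes a nitrogen triple-bonded to a two-connected carbon — a nitrile.
The molecule carries a nitrile (-C#N), whose atoms satisfy every constraint of the query, so the pattern matches.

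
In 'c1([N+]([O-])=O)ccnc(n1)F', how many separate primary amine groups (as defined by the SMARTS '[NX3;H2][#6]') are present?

[NX3;H2][#6] is the SMARTS for a primary amine: a trivalent nitrogen with two H attached to carbon.
The molecule has a nitro group (-[N+](=O)[O-]), but the nitrogen is [N+] with no H, not NX3H2; nothing else fits, so there are 0 matches.

0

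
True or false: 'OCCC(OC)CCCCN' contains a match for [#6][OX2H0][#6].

True

The pattern [#6][OX2H0][#6] describes an aliphatic oxygen bridging two carbons with no H on the oxygen — an ether.
The molecule carries a methoxy ether (-OCH3), whose atoms satisfy every constraint of the query, so the pattern matches.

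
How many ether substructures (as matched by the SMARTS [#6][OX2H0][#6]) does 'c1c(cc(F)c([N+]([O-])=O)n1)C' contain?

[#6][OX2H0][#6] is the SMARTS for an ether: an aliphatic oxygen bridging two carbons with no H on the oxygen.
No fragment in the molecule satisfies every constraint, giving 0 matches.

0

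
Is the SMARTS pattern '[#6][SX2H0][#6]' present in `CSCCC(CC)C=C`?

The pattern [#6][SX2H0][#6] describes an aliphatic sulfur bridging two carbons with no H on the sulfur — a thioether.
The molecule carries a methylthio ether (-SCH3), whose atoms satisfy every constraint of the query, so the pattern matches.

Yes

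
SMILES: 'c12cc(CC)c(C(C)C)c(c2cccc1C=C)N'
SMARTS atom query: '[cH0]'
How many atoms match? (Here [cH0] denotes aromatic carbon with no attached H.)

6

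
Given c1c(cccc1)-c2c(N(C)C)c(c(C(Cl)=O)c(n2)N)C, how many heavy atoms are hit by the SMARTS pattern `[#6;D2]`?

Check the 20 heavy atoms by environment: 1× n (aromatic, D2) → no; 6× c (aromatic, D3) → no; 1× C (D3) → no; 1× O (D1) → no; 1× Cl (D1) → no; 3× C (D1) → no; 1× N (D1) → no; 1× N (D3) → no; 5× c (aromatic, D2) → match.
That gives 5 matching atoms.

5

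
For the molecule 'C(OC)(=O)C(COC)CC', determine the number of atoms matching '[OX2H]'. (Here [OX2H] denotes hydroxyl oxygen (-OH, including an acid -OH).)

Check the 10 heavy atoms by environment: 2× C (H2, X4) → no; 1× C (H1, X4) → no; 3× C (H3, X4) → no; 1× C (H0, X3) → no; 1× O (H0, X1) → no; 2× O (H0, X2) → no.
No environment satisfies the query, so 0 matching atoms.

0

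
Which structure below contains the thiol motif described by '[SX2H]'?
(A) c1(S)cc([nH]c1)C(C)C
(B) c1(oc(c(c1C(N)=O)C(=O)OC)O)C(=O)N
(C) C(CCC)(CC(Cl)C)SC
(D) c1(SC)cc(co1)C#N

A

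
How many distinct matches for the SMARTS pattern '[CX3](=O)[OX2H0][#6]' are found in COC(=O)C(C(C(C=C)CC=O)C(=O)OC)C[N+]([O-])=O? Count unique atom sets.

2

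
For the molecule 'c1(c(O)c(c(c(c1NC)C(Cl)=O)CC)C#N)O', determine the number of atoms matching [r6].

The query [r6] means: r6 matches atoms in a six-membered ring.
Check the 17 heavy atoms by environment: 6× c (aromatic, in 6-ring) → match; 3× O (acyclic) → no; 5× C (acyclic) → no; 1× Cl (acyclic) → no; 2× N (acyclic) → no.
That gives 6 matching atoms.

6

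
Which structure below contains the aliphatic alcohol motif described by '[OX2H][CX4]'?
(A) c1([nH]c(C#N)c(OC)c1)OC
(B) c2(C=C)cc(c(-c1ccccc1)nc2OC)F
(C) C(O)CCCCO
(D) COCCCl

C

[OX2H][CX4] describes a hydroxyl oxygen bound to an sp3 (X4) carbon (an aliphatic alcohol).
(A) has a methoxy ether (-OCH3) but the oxygen has H0 (ether), not H1.
(B) has a methoxy ether (-OCH3) but the oxygen has H0 (ether), not H1.
(C) contains a hydroxyl group (-OH), which satisfies every atom and bond constraint.
(D) has a methoxy ether (-OCH3) but the oxygen has H0 (ether), not H1.
So the answer is (C).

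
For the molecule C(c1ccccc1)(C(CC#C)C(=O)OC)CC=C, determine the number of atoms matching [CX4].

5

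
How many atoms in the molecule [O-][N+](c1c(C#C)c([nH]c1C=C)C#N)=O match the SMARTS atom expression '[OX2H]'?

0

Check the 14 heavy atoms by environment: 1× n (aromatic, H1, X3) → no; 4× c (aromatic, H0, X3) → no; 2× C (H0, X2) → no; 1× N (H0, X1) → no; 1× C (H1, X2) → no; 1× C (H1, X3) → no; 1× C (H2, X3) → no; 1× N (charge +1, H0, X3) → no; 1× O (charge -1, H0, X1) → no; 1× O (H0, X1) → no.
No environment satisfies the query, so 0 matching atoms.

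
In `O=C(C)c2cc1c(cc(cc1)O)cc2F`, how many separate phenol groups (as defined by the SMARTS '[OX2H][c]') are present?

1

[OX2H][c] is the SMARTS for a phenol: a hydroxyl oxygen attached to an aromatic carbon.
Exactly one fragment in the molecule meets all constraints, giving 1 match.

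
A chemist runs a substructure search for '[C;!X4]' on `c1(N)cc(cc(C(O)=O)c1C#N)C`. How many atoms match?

2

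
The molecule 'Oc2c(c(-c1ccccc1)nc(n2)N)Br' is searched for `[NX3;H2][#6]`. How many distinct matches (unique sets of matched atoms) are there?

[NX3;H2][#6] is the SMARTS for a primary amine: a trivalent nitrogen with two H attached to carbon.
Exactly one fragment in the molecule meets all constraints, giving 1 match.

1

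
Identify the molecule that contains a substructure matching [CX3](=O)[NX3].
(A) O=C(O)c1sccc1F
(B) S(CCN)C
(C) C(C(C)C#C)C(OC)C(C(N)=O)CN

C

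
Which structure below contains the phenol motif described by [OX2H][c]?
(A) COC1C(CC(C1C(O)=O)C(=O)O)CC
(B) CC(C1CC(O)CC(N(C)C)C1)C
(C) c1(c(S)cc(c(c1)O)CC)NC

[OX2H][c] describes a hydroxyl oxygen attached to an aromatic carbon (a phenol).
(A) has a methoxy ether (-OCH3) but the oxygen has H0, not H1.
(B) has a hydroxyl group (-OH) but the -OH is on an aliphatic carbon, not an aromatic c.
(C) contains a hydroxyl group (-OH), which satisfies every atom and bond constraint.
So the answer is (C).

C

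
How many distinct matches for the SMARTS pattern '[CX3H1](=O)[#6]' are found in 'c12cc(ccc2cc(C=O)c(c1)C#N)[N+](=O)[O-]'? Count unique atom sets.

1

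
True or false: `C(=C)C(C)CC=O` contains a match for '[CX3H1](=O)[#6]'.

True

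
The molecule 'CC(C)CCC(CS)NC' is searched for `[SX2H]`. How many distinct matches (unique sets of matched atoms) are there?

1

[SX2H] is the SMARTS for a thiol: an aliphatic sulfur with two connections, one being H.
Exactly one fragment in the molecule meets all constraints, giving 1 match.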